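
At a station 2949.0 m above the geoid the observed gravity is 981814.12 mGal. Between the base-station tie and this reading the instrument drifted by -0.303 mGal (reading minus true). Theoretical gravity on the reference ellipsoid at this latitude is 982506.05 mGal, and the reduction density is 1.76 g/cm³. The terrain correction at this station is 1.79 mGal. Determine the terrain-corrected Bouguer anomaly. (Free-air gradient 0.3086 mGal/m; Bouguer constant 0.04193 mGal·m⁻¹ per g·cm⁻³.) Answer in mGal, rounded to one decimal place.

Drift-corrected reading = 981814.12 − (-0.303) = 981814.423 mGal
Free-air correction = 0.3086 × 2949.0 = 910.06 mGal
Free-air anomaly = 981814.423 − 982506.05 + (910.06) = 218.433 mGal
Bouguer slab correction = 0.04193 × 1.76 × 2949.0 = 217.63 mGal
Simple Bouguer anomaly = 218.433 − (217.63) = 0.803 mGal
Complete Bouguer anomaly = 0.803 + 1.79 = 2.593 mGal

2.6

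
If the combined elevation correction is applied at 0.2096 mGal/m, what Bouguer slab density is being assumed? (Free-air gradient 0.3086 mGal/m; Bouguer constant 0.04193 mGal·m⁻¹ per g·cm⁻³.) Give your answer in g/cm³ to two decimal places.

2.36

0.2096 = 0.3086 − 0.04193 × ρ
ρ = (0.3086 − 0.2096) / 0.04193 = 2.36 g/cm³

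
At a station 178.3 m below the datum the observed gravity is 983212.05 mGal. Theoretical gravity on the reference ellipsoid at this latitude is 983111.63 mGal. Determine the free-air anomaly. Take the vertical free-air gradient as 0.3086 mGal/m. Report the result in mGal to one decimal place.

Free-air correction = 0.3086 × -178.3 = -55.02 mGal
Free-air anomaly = 983212.05 − 983111.63 + (-55.02) = 45.40 mGal

45.4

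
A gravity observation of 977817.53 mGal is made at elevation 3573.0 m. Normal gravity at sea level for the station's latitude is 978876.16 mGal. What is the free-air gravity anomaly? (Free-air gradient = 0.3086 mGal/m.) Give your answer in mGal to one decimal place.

Free-air correction = 0.3086 × 3573.0 = 1102.63 mGal
Free-air anomaly = 977817.53 − 978876.16 + (1102.63) = 44.00 mGal

44.0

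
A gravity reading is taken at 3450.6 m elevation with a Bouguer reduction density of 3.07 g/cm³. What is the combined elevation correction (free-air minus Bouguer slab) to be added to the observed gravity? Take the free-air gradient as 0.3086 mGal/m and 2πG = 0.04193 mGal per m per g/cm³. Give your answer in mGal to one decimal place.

Combined gradient = 0.3086 − 0.04193 × 3.07 = 0.1798749 mGal/m
Combined elevation correction = 0.1798749 × 3450.6 = 620.7 mGal

620.7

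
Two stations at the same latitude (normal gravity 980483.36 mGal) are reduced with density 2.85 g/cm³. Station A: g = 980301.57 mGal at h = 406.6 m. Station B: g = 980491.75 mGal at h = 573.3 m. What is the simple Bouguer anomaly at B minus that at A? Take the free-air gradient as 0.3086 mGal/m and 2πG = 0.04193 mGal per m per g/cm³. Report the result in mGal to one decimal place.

Δg_SB(A) = 980301.57 − 980483.36 + 0.3086×406.6 − 0.04193×2.85×406.6 = -104.90 mGal
Δg_SB(B) = 980491.75 − 980483.36 + 0.3086×573.3 − 0.04193×2.85×573.3 = 116.80 mGal
Difference = 116.80 − (-104.90) = 221.70 mGal

221.7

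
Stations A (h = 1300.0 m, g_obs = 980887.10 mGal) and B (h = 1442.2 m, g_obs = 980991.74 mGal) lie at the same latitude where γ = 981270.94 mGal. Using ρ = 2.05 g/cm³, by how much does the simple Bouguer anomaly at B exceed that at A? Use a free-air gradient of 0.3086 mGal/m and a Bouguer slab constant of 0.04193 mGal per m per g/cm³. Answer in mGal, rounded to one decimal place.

Δg_SB(A) = 980887.10 − 981270.94 + 0.3086×1300.0 − 0.04193×2.05×1300.0 = -94.40 mGal
Δg_SB(B) = 980991.74 − 981270.94 + 0.3086×1442.2 − 0.04193×2.05×1442.2 = 41.90 mGal
Difference = 41.90 − (-94.40) = 136.30 mGal

136.3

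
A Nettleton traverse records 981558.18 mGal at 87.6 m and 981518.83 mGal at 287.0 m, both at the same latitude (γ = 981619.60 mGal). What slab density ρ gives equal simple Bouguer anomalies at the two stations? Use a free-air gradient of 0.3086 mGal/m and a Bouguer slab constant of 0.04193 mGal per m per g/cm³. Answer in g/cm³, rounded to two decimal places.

2.65

Δg_obs = 981518.83 − 981558.18 = -39.35 mGal over Δh = 287.0 − 87.6 = 199.4 m
Equal Bouguer anomalies ⇒ Δg_obs + (0.3086 − 0.04193ρ)·Δh = 0
0.3086 − 0.04193ρ = −Δg_obs/Δh = 0.19734
ρ = (0.3086 − 0.19734) / 0.04193 = 2.65 g/cm³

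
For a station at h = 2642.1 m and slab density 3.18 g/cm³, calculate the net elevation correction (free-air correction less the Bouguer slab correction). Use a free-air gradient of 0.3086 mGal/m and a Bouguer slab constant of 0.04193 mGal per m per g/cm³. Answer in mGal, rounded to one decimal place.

Combined gradient = 0.3086 − 0.04193 × 3.18 = 0.1752626 mGal/m
Combined elevation correction = 0.1752626 × 2642.1 = 463.1 mGal

463.1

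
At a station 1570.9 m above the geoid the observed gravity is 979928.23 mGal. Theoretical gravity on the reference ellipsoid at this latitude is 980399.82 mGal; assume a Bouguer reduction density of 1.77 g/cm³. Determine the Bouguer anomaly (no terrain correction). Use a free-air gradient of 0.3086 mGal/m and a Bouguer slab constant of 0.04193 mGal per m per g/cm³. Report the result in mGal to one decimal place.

Free-air correction = 0.3086 × 1570.9 = 484.78 mGal
Free-air anomaly = 979928.23 − 980399.82 + (484.78) = 13.19 mGal
Bouguer slab correction = 0.04193 × 1.77 × 1570.9 = 116.59 mGal
Simple Bouguer anomaly = 13.19 − (116.59) = -103.40 mGal

-103.4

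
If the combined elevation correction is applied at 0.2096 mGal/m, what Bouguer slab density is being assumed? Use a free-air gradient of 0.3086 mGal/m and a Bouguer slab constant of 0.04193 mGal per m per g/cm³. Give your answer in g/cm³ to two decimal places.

2.36

0.2096 = 0.3086 − 0.04193 × ρ
ρ = (0.3086 − 0.2096) / 0.04193 = 2.36 g/cm³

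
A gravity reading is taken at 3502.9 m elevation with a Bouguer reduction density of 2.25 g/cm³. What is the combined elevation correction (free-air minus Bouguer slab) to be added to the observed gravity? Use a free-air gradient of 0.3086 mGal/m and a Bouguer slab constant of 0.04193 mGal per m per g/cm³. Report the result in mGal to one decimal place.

750.5

Combined gradient = 0.3086 − 0.04193 × 2.25 = 0.2142575 mGal/m
Combined elevation correction = 0.2142575 × 3502.9 = 750.5 mGal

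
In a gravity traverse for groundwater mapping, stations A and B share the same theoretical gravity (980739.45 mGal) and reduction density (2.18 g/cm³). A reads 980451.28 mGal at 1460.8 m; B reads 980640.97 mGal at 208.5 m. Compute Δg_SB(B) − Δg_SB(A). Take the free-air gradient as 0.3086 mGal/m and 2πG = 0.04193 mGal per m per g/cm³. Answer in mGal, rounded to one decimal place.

Δg_SB(A) = 980451.28 − 980739.45 + 0.3086×1460.8 − 0.04193×2.18×1460.8 = 29.10 mGal
Δg_SB(B) = 980640.97 − 980739.45 + 0.3086×208.5 − 0.04193×2.18×208.5 = -53.20 mGal
Difference = -53.20 − (29.10) = -82.30 mGal

-82.3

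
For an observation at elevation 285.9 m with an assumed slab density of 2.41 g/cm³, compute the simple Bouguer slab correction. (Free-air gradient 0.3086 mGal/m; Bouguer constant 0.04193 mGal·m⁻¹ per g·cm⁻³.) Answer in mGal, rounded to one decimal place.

28.9

Bouguer slab correction = 0.04193 × 2.41 × 285.9 = 28.9 mGal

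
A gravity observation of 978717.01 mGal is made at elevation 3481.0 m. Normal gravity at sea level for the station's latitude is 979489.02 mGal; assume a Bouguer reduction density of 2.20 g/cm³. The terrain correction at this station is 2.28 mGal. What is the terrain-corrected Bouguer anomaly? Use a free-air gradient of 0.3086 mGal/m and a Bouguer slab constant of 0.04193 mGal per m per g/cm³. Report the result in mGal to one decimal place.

-16.6

Free-air correction = 0.3086 × 3481.0 = 1074.24 mGal
Free-air anomaly = 978717.01 − 979489.02 + (1074.24) = 302.23 mGal
Bouguer slab correction = 0.04193 × 2.20 × 3481.0 = 321.11 mGal
Simple Bouguer anomaly = 302.23 − (321.11) = -18.88 mGal
Complete Bouguer anomaly = -18.88 + 2.28 = -16.60 mGal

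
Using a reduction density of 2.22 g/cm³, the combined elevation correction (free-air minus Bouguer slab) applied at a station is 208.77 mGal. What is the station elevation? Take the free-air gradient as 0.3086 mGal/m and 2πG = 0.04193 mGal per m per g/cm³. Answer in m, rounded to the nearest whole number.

Combined gradient = 0.3086 − 0.04193 × 2.22 = 0.2155154 mGal/m
h = 208.77 / 0.2155154 = 968.70 m

969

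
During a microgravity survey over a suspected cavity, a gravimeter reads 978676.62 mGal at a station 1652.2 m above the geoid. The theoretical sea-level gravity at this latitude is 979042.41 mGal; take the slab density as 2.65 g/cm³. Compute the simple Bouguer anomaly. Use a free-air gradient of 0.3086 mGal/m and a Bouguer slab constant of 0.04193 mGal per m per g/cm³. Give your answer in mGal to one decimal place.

-39.5

Free-air correction = 0.3086 × 1652.2 = 509.87 mGal
Free-air anomaly = 978676.62 − 979042.41 + (509.87) = 144.08 mGal
Bouguer slab correction = 0.04193 × 2.65 × 1652.2 = 183.58 mGal
Simple Bouguer anomaly = 144.08 − (183.58) = -39.50 mGal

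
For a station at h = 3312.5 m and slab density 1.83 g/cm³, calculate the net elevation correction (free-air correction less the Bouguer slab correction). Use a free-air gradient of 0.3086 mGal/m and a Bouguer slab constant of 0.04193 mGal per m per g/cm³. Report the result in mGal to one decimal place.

Combined gradient = 0.3086 − 0.04193 × 1.83 = 0.2318681 mGal/m
Combined elevation correction = 0.2318681 × 3312.5 = 768.1 mGal

768.1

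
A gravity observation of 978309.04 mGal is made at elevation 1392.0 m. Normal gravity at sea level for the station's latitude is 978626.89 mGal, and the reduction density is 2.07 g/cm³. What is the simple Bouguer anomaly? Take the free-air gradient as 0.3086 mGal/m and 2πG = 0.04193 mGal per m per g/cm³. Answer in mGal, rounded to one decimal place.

Free-air correction = 0.3086 × 1392.0 = 429.57 mGal
Free-air anomaly = 978309.04 − 978626.89 + (429.57) = 111.72 mGal
Bouguer slab correction = 0.04193 × 2.07 × 1392.0 = 120.82 mGal
Simple Bouguer anomaly = 111.72 − (120.82) = -9.10 mGal

-9.1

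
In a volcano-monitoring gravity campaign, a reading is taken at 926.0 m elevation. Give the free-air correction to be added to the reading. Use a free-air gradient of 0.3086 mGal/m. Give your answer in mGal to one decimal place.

Free-air correction = 0.3086 × 926.0 = 285.8 mGal

285.8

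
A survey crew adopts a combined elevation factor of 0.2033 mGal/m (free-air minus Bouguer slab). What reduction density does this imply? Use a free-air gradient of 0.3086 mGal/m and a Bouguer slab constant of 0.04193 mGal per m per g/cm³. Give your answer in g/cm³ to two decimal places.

0.2033 = 0.3086 − 0.04193 × ρ
ρ = (0.3086 − 0.2033) / 0.04193 = 2.51 g/cm³

2.51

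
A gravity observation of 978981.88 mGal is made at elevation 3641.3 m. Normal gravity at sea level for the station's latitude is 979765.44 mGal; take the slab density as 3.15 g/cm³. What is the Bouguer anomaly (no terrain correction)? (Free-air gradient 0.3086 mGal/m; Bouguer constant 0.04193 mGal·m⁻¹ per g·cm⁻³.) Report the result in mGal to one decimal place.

-140.8

Free-air correction = 0.3086 × 3641.3 = 1123.71 mGal
Free-air anomaly = 978981.88 − 979765.44 + (1123.71) = 340.15 mGal
Bouguer slab correction = 0.04193 × 3.15 × 3641.3 = 480.94 mGal
Simple Bouguer anomaly = 340.15 − (480.94) = -140.79 mGal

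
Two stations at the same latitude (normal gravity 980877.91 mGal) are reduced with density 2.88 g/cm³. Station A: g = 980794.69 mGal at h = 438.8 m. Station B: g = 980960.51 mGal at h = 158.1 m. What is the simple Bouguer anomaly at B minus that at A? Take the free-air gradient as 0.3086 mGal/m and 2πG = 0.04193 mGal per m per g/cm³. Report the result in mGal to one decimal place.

Δg_SB(A) = 980794.69 − 980877.91 + 0.3086×438.8 − 0.04193×2.88×438.8 = -0.80 mGal
Δg_SB(B) = 980960.51 − 980877.91 + 0.3086×158.1 − 0.04193×2.88×158.1 = 112.30 mGal
Difference = 112.30 − (-0.80) = 113.10 mGal

113.1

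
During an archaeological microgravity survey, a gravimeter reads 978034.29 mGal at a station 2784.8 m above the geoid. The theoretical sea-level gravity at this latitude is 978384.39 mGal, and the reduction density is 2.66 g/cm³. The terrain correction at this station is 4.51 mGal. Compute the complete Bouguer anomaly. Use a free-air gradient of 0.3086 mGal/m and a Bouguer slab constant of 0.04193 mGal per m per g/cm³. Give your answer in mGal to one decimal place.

203.2

Free-air correction = 0.3086 × 2784.8 = 859.39 mGal
Free-air anomaly = 978034.29 − 978384.39 + (859.39) = 509.29 mGal
Bouguer slab correction = 0.04193 × 2.66 × 2784.8 = 310.60 mGal
Simple Bouguer anomaly = 509.29 − (310.60) = 198.69 mGal
Complete Bouguer anomaly = 198.69 + 4.51 = 203.20 mGal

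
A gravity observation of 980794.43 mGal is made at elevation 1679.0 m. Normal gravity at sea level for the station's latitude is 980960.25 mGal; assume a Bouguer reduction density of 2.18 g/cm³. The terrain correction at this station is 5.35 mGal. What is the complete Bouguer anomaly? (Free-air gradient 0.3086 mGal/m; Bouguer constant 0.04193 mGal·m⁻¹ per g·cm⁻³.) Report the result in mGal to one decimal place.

Free-air correction = 0.3086 × 1679.0 = 518.14 mGal
Free-air anomaly = 980794.43 − 980960.25 + (518.14) = 352.32 mGal
Bouguer slab correction = 0.04193 × 2.18 × 1679.0 = 153.47 mGal
Simple Bouguer anomaly = 352.32 − (153.47) = 198.85 mGal
Complete Bouguer anomaly = 198.85 + 5.35 = 204.20 mGal

204.2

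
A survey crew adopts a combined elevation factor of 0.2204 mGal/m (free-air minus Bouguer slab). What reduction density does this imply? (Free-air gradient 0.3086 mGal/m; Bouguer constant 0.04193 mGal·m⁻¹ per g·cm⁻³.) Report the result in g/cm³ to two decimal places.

2.10

0.2204 = 0.3086 − 0.04193 × ρ
ρ = (0.3086 − 0.2204) / 0.04193 = 2.10 g/cm³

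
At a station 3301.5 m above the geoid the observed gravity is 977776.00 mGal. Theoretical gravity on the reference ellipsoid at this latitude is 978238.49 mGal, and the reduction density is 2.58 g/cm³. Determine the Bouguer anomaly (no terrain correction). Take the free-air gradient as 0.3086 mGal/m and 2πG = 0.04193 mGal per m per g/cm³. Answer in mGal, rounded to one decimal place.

199.2

Free-air correction = 0.3086 × 3301.5 = 1018.84 mGal
Free-air anomaly = 977776.00 − 978238.49 + (1018.84) = 556.35 mGal
Bouguer slab correction = 0.04193 × 2.58 × 3301.5 = 357.15 mGal
Simple Bouguer anomaly = 556.35 − (357.15) = 199.20 mGal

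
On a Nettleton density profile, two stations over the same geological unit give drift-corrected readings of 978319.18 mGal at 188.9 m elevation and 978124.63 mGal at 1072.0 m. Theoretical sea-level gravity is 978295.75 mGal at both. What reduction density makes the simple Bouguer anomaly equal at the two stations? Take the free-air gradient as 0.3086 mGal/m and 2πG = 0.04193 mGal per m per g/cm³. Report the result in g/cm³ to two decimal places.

Δg_obs = 978124.63 − 978319.18 = -194.55 mGal over Δh = 1072.0 − 188.9 = 883.1 m
Equal Bouguer anomalies ⇒ Δg_obs + (0.3086 − 0.04193ρ)·Δh = 0
0.3086 − 0.04193ρ = −Δg_obs/Δh = 0.22030
ρ = (0.3086 − 0.22030) / 0.04193 = 2.11 g/cm³

2.11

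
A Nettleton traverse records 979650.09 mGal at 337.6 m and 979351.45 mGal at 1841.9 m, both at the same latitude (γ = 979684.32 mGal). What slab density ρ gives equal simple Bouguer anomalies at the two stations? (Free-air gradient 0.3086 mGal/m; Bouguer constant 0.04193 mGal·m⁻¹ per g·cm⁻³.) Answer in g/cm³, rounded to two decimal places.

Δg_obs = 979351.45 − 979650.09 = -298.64 mGal over Δh = 1841.9 − 337.6 = 1504.3 m
Equal Bouguer anomalies ⇒ Δg_obs + (0.3086 − 0.04193ρ)·Δh = 0
0.3086 − 0.04193ρ = −Δg_obs/Δh = 0.19852
ρ = (0.3086 − 0.19852) / 0.04193 = 2.63 g/cm³

2.63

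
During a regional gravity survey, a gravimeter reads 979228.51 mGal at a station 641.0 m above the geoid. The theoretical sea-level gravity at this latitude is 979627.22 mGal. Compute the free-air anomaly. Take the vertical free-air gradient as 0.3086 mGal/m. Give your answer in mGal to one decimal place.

Free-air correction = 0.3086 × 641.0 = 197.81 mGal
Free-air anomaly = 979228.51 − 979627.22 + (197.81) = -200.90 mGal

-200.9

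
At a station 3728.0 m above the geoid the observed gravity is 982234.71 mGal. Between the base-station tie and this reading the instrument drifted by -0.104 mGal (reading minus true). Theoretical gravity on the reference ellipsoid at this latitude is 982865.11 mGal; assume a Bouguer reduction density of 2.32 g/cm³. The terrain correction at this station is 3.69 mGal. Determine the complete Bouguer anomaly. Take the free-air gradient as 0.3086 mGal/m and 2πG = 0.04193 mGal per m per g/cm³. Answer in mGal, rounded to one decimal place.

161.2

Drift-corrected reading = 982234.71 − (-0.104) = 982234.814 mGal
Free-air correction = 0.3086 × 3728.0 = 1150.46 mGal
Free-air anomaly = 982234.814 − 982865.11 + (1150.46) = 520.164 mGal
Bouguer slab correction = 0.04193 × 2.32 × 3728.0 = 362.65 mGal
Simple Bouguer anomaly = 520.164 − (362.65) = 157.514 mGal
Complete Bouguer anomaly = 157.514 + 3.69 = 161.204 mGal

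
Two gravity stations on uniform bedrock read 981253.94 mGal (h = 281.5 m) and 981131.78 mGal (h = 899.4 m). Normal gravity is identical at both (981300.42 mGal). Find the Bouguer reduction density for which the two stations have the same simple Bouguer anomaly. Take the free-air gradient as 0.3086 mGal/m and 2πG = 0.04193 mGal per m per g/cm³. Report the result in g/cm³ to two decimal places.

Δg_obs = 981131.78 − 981253.94 = -122.16 mGal over Δh = 899.4 − 281.5 = 617.9 m
Equal Bouguer anomalies ⇒ Δg_obs + (0.3086 − 0.04193ρ)·Δh = 0
0.3086 − 0.04193ρ = −Δg_obs/Δh = 0.19770
ρ = (0.3086 − 0.19770) / 0.04193 = 2.64 g/cm³

2.64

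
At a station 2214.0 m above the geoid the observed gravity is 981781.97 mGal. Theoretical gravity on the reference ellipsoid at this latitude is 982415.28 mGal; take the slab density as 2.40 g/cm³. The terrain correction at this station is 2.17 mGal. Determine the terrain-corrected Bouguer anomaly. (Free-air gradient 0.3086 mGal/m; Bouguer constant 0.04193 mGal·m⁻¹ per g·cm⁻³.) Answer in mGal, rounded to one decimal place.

-170.7

Free-air correction = 0.3086 × 2214.0 = 683.24 mGal
Free-air anomaly = 981781.97 − 982415.28 + (683.24) = 49.93 mGal
Bouguer slab correction = 0.04193 × 2.40 × 2214.0 = 222.80 mGal
Simple Bouguer anomaly = 49.93 − (222.80) = -172.87 mGal
Complete Bouguer anomaly = -172.87 + 2.17 = -170.70 mGal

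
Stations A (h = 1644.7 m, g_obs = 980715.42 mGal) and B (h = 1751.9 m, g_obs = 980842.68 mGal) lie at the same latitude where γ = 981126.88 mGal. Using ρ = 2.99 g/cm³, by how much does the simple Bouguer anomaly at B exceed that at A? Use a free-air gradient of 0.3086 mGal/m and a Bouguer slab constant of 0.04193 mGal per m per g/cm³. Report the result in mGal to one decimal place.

Δg_SB(A) = 980715.42 − 981126.88 + 0.3086×1644.7 − 0.04193×2.99×1644.7 = -110.10 mGal
Δg_SB(B) = 980842.68 − 981126.88 + 0.3086×1751.9 − 0.04193×2.99×1751.9 = 36.80 mGal
Difference = 36.80 − (-110.10) = 146.90 mGal

146.9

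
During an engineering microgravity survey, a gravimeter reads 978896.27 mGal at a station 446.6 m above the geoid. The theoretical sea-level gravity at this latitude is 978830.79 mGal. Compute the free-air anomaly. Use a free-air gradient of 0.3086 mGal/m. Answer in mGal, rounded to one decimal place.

203.3

Free-air correction = 0.3086 × 446.6 = 137.82 mGal
Free-air anomaly = 978896.27 − 978830.79 + (137.82) = 203.30 mGal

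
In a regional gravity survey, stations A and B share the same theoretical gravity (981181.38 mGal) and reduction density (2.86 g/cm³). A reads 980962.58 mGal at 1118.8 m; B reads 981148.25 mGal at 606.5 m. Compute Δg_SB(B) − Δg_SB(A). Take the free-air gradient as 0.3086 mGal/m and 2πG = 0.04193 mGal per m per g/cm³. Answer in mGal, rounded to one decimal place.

89.0

Δg_SB(A) = 980962.58 − 981181.38 + 0.3086×1118.8 − 0.04193×2.86×1118.8 = -7.70 mGal
Δg_SB(B) = 981148.25 − 981181.38 + 0.3086×606.5 − 0.04193×2.86×606.5 = 81.30 mGal
Difference = 81.30 − (-7.70) = 89.00 mGal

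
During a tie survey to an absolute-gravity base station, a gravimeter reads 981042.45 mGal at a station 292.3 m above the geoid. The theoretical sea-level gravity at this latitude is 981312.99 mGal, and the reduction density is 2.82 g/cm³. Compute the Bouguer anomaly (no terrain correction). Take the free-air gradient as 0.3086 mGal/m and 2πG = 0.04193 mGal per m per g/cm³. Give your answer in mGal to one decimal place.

Free-air correction = 0.3086 × 292.3 = 90.20 mGal
Free-air anomaly = 981042.45 − 981312.99 + (90.20) = -180.34 mGal
Bouguer slab correction = 0.04193 × 2.82 × 292.3 = 34.56 mGal
Simple Bouguer anomaly = -180.34 − (34.56) = -214.90 mGal

-214.9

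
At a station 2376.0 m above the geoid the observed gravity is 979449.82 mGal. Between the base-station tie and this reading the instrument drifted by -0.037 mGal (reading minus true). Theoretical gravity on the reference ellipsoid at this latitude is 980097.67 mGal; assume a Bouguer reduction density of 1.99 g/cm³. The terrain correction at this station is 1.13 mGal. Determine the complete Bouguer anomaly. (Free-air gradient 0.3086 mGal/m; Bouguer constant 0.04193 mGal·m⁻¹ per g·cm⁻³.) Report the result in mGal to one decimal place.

-111.7

Drift-corrected reading = 979449.82 − (-0.037) = 979449.857 mGal
Free-air correction = 0.3086 × 2376.0 = 733.23 mGal
Free-air anomaly = 979449.857 − 980097.67 + (733.23) = 85.417 mGal
Bouguer slab correction = 0.04193 × 1.99 × 2376.0 = 198.26 mGal
Simple Bouguer anomaly = 85.417 − (198.26) = -112.843 mGal
Complete Bouguer anomaly = -112.843 + 1.13 = -111.713 mGal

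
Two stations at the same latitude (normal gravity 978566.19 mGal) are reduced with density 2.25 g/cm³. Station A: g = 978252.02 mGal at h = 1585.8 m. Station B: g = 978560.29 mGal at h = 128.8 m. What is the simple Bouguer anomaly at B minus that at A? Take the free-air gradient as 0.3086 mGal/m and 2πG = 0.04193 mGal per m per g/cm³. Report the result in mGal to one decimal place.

-3.9

Δg_SB(A) = 978252.02 − 978566.19 + 0.3086×1585.8 − 0.04193×2.25×1585.8 = 25.60 mGal
Δg_SB(B) = 978560.29 − 978566.19 + 0.3086×128.8 − 0.04193×2.25×128.8 = 21.70 mGal
Difference = 21.70 − (25.60) = -3.90 mGal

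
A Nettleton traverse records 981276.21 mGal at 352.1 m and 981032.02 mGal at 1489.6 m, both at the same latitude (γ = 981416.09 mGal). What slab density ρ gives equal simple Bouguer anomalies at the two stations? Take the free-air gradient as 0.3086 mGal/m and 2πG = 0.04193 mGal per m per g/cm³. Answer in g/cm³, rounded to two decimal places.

2.24

Δg_obs = 981032.02 − 981276.21 = -244.19 mGal over Δh = 1489.6 − 352.1 = 1137.5 m
Equal Bouguer anomalies ⇒ Δg_obs + (0.3086 − 0.04193ρ)·Δh = 0
0.3086 − 0.04193ρ = −Δg_obs/Δh = 0.21467
ρ = (0.3086 − 0.21467) / 0.04193 = 2.24 g/cm³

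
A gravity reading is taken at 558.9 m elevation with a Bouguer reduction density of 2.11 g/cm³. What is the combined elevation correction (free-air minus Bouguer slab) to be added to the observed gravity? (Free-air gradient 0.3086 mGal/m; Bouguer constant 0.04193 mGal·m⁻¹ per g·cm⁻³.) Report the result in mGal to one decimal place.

Combined gradient = 0.3086 − 0.04193 × 2.11 = 0.2201277 mGal/m
Combined elevation correction = 0.2201277 × 558.9 = 123.0 mGal

123.0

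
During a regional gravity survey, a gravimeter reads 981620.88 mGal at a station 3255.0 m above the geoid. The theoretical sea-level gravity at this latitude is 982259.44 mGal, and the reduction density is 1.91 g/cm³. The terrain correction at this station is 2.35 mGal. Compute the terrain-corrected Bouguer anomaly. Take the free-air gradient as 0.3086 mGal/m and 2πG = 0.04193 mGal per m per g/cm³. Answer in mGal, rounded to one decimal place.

Free-air correction = 0.3086 × 3255.0 = 1004.49 mGal
Free-air anomaly = 981620.88 − 982259.44 + (1004.49) = 365.93 mGal
Bouguer slab correction = 0.04193 × 1.91 × 3255.0 = 260.68 mGal
Simple Bouguer anomaly = 365.93 − (260.68) = 105.25 mGal
Complete Bouguer anomaly = 105.25 + 2.35 = 107.60 mGal

107.6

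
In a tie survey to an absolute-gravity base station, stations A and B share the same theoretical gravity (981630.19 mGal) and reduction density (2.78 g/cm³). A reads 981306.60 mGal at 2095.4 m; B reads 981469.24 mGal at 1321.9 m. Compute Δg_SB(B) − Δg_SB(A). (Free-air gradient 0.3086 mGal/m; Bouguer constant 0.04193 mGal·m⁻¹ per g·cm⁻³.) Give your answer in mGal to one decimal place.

14.1

Δg_SB(A) = 981306.60 − 981630.19 + 0.3086×2095.4 − 0.04193×2.78×2095.4 = 78.80 mGal
Δg_SB(B) = 981469.24 − 981630.19 + 0.3086×1321.9 − 0.04193×2.78×1321.9 = 92.90 mGal
Difference = 92.90 − (78.80) = 14.10 mGal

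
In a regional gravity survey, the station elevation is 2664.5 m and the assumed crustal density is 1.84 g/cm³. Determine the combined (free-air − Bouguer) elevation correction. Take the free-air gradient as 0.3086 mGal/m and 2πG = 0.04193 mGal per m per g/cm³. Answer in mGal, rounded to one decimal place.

616.7

Combined gradient = 0.3086 − 0.04193 × 1.84 = 0.2314488 mGal/m
Combined elevation correction = 0.2314488 × 2664.5 = 616.7 mGal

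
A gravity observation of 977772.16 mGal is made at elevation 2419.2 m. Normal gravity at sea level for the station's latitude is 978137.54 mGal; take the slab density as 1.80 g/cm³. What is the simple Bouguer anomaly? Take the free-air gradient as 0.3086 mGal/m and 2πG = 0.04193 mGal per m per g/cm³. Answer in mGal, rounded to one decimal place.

Free-air correction = 0.3086 × 2419.2 = 746.57 mGal
Free-air anomaly = 977772.16 − 978137.54 + (746.57) = 381.19 mGal
Bouguer slab correction = 0.04193 × 1.80 × 2419.2 = 182.59 mGal
Simple Bouguer anomaly = 381.19 − (182.59) = 198.60 mGal

198.6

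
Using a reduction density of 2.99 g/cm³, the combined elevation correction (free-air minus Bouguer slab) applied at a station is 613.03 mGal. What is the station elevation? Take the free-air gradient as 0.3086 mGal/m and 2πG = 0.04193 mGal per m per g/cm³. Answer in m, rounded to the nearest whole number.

Combined gradient = 0.3086 − 0.04193 × 2.99 = 0.1832293 mGal/m
h = 613.03 / 0.1832293 = 3345.70 m

3346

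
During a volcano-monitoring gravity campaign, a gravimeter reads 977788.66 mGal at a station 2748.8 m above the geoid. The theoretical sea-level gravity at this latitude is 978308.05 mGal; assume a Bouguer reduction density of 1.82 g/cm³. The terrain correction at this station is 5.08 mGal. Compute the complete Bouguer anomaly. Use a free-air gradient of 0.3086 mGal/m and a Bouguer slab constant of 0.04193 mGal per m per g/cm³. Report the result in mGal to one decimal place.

Free-air correction = 0.3086 × 2748.8 = 848.28 mGal
Free-air anomaly = 977788.66 − 978308.05 + (848.28) = 328.89 mGal
Bouguer slab correction = 0.04193 × 1.82 × 2748.8 = 209.77 mGal
Simple Bouguer anomaly = 328.89 − (209.77) = 119.12 mGal
Complete Bouguer anomaly = 119.12 + 5.08 = 124.20 mGal

124.2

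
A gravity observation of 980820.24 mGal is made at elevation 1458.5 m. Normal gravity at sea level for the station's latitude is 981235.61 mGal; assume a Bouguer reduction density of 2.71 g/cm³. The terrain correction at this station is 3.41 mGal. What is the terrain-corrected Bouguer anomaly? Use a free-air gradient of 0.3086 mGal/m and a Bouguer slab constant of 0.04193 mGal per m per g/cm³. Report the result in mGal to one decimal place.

-127.6

Free-air correction = 0.3086 × 1458.5 = 450.09 mGal
Free-air anomaly = 980820.24 − 981235.61 + (450.09) = 34.72 mGal
Bouguer slab correction = 0.04193 × 2.71 × 1458.5 = 165.73 mGal
Simple Bouguer anomaly = 34.72 − (165.73) = -131.01 mGal
Complete Bouguer anomaly = -131.01 + 3.41 = -127.60 mGal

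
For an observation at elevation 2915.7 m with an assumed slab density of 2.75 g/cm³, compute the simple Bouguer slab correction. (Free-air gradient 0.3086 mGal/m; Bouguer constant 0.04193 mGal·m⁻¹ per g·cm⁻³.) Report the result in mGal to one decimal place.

Bouguer slab correction = 0.04193 × 2.75 × 2915.7 = 336.2 mGal

336.2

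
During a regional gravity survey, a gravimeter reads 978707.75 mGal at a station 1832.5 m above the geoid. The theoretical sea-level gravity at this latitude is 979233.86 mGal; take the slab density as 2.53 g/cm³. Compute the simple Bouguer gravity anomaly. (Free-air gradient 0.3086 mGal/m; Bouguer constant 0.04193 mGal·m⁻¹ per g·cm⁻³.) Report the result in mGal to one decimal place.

-155.0

Free-air correction = 0.3086 × 1832.5 = 565.51 mGal
Free-air anomaly = 978707.75 − 979233.86 + (565.51) = 39.40 mGal
Bouguer slab correction = 0.04193 × 2.53 × 1832.5 = 194.40 mGal
Simple Bouguer anomaly = 39.40 − (194.40) = -155.00 mGal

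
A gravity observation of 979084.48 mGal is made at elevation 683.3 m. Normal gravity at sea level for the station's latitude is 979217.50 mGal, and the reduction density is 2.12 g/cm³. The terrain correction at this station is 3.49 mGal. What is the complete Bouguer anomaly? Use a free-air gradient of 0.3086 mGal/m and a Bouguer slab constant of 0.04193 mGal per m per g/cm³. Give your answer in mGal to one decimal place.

20.6

Free-air correction = 0.3086 × 683.3 = 210.87 mGal
Free-air anomaly = 979084.48 − 979217.50 + (210.87) = 77.85 mGal
Bouguer slab correction = 0.04193 × 2.12 × 683.3 = 60.74 mGal
Simple Bouguer anomaly = 77.85 − (60.74) = 17.11 mGal
Complete Bouguer anomaly = 17.11 + 3.49 = 20.60 mGal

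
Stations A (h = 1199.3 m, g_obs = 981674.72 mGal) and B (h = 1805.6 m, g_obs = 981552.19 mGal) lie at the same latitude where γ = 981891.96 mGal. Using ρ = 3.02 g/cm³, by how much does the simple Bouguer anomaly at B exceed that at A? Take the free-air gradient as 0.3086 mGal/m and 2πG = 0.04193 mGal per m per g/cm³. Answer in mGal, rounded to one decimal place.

-12.2

Δg_SB(A) = 981674.72 − 981891.96 + 0.3086×1199.3 − 0.04193×3.02×1199.3 = 1.00 mGal
Δg_SB(B) = 981552.19 − 981891.96 + 0.3086×1805.6 − 0.04193×3.02×1805.6 = -11.20 mGal
Difference = -11.20 − (1.00) = -12.20 mGal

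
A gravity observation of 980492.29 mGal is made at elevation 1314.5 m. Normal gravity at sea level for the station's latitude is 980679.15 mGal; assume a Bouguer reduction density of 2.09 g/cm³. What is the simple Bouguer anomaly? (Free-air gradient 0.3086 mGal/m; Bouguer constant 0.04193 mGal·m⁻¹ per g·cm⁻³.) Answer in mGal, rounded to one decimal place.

Free-air correction = 0.3086 × 1314.5 = 405.65 mGal
Free-air anomaly = 980492.29 − 980679.15 + (405.65) = 218.79 mGal
Bouguer slab correction = 0.04193 × 2.09 × 1314.5 = 115.19 mGal
Simple Bouguer anomaly = 218.79 − (115.19) = 103.60 mGal

103.6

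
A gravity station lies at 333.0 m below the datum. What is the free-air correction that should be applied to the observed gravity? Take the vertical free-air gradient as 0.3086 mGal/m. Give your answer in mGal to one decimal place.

Free-air correction = 0.3086 × -333.0 = -102.8 mGal

-102.8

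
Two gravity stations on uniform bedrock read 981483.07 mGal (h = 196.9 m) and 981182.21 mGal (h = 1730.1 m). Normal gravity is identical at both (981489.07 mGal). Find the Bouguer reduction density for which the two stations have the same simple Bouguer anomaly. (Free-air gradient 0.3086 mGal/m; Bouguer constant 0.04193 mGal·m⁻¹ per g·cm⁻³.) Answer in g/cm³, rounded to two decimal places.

Δg_obs = 981182.21 − 981483.07 = -300.86 mGal over Δh = 1730.1 − 196.9 = 1533.2 m
Equal Bouguer anomalies ⇒ Δg_obs + (0.3086 − 0.04193ρ)·Δh = 0
0.3086 − 0.04193ρ = −Δg_obs/Δh = 0.19623
ρ = (0.3086 − 0.19623) / 0.04193 = 2.68 g/cm³

2.68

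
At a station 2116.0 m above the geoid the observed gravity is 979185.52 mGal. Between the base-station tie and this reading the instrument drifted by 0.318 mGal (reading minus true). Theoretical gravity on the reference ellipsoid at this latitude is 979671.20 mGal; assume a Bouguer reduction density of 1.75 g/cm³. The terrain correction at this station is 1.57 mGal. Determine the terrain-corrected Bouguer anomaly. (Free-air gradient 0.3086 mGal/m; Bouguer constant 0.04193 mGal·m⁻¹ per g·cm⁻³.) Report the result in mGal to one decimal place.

13.3

Drift-corrected reading = 979185.52 − (0.318) = 979185.202 mGal
Free-air correction = 0.3086 × 2116.0 = 653.00 mGal
Free-air anomaly = 979185.202 − 979671.20 + (653.00) = 167.002 mGal
Bouguer slab correction = 0.04193 × 1.75 × 2116.0 = 155.27 mGal
Simple Bouguer anomaly = 167.002 − (155.27) = 11.732 mGal
Complete Bouguer anomaly = 11.732 + 1.57 = 13.302 mGal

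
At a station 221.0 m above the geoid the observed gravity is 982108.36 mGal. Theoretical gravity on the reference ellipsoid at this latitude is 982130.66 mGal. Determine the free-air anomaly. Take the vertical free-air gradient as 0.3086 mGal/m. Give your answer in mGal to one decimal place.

45.9

Free-air correction = 0.3086 × 221.0 = 68.20 mGal
Free-air anomaly = 982108.36 − 982130.66 + (68.20) = 45.90 mGal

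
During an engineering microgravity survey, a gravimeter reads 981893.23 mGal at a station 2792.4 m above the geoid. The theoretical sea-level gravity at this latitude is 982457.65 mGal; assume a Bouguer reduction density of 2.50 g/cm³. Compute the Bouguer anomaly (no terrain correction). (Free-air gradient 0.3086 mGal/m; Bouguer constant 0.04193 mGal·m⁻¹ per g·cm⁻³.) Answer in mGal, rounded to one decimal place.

4.6

Free-air correction = 0.3086 × 2792.4 = 861.73 mGal
Free-air anomaly = 981893.23 − 982457.65 + (861.73) = 297.31 mGal
Bouguer slab correction = 0.04193 × 2.50 × 2792.4 = 292.71 mGal
Simple Bouguer anomaly = 297.31 − (292.71) = 4.60 mGal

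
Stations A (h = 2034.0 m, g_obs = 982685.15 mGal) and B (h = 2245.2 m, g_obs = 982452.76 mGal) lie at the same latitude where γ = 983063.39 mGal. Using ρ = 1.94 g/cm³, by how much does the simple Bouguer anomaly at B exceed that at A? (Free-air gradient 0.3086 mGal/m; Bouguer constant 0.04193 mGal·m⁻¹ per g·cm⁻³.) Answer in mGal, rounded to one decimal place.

-184.4

Δg_SB(A) = 982685.15 − 983063.39 + 0.3086×2034.0 − 0.04193×1.94×2034.0 = 84.00 mGal
Δg_SB(B) = 982452.76 − 983063.39 + 0.3086×2245.2 − 0.04193×1.94×2245.2 = -100.40 mGal
Difference = -100.40 − (84.00) = -184.40 mGal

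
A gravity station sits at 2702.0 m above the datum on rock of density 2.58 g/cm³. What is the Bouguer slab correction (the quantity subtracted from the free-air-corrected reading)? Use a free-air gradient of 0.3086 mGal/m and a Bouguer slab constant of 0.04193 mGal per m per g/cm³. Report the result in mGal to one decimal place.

292.3

Bouguer slab correction = 0.04193 × 2.58 × 2702.0 = 292.3 mGal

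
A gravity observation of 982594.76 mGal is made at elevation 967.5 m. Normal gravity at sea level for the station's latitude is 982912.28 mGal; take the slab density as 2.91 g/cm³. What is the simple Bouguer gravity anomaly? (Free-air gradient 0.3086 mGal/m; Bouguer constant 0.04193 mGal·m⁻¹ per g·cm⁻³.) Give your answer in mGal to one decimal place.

Free-air correction = 0.3086 × 967.5 = 298.57 mGal
Free-air anomaly = 982594.76 − 982912.28 + (298.57) = -18.95 mGal
Bouguer slab correction = 0.04193 × 2.91 × 967.5 = 118.05 mGal
Simple Bouguer anomaly = -18.95 − (118.05) = -137.00 mGal

-137.0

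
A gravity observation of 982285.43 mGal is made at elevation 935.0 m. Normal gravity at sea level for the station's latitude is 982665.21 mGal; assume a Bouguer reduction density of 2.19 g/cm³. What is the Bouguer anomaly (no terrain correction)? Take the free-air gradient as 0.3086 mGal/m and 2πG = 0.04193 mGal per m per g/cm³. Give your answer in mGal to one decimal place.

Free-air correction = 0.3086 × 935.0 = 288.54 mGal
Free-air anomaly = 982285.43 − 982665.21 + (288.54) = -91.24 mGal
Bouguer slab correction = 0.04193 × 2.19 × 935.0 = 85.86 mGal
Simple Bouguer anomaly = -91.24 − (85.86) = -177.10 mGal

-177.1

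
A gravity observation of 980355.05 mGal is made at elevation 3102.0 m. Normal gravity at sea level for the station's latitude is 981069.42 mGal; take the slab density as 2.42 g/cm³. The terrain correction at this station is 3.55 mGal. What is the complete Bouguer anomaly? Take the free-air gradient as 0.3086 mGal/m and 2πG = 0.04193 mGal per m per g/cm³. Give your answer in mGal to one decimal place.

Free-air correction = 0.3086 × 3102.0 = 957.28 mGal
Free-air anomaly = 980355.05 − 981069.42 + (957.28) = 242.91 mGal
Bouguer slab correction = 0.04193 × 2.42 × 3102.0 = 314.76 mGal
Simple Bouguer anomaly = 242.91 − (314.76) = -71.85 mGal
Complete Bouguer anomaly = -71.85 + 3.55 = -68.30 mGal

-68.3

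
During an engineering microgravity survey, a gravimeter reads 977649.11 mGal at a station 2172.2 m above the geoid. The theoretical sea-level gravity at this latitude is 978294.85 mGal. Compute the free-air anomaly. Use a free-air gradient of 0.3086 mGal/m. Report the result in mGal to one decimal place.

24.6

Free-air correction = 0.3086 × 2172.2 = 670.34 mGal
Free-air anomaly = 977649.11 − 978294.85 + (670.34) = 24.60 mGal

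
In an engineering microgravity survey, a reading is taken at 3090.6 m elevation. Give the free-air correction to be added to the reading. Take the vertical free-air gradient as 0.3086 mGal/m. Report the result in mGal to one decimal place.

953.8

Free-air correction = 0.3086 × 3090.6 = 953.8 mGal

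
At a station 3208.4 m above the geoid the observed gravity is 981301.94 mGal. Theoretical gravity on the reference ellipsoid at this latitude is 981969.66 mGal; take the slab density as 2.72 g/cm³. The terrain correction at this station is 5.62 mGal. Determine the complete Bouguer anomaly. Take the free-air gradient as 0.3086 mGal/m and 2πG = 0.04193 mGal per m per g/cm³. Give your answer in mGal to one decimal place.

-37.9

Free-air correction = 0.3086 × 3208.4 = 990.11 mGal
Free-air anomaly = 981301.94 − 981969.66 + (990.11) = 322.39 mGal
Bouguer slab correction = 0.04193 × 2.72 × 3208.4 = 365.92 mGal
Simple Bouguer anomaly = 322.39 − (365.92) = -43.53 mGal
Complete Bouguer anomaly = -43.53 + 5.62 = -37.91 mGal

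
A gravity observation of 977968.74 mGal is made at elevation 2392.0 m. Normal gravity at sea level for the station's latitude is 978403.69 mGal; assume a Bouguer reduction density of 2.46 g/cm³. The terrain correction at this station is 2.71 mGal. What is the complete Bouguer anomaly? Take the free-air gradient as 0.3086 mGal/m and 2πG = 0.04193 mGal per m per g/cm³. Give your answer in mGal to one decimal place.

Free-air correction = 0.3086 × 2392.0 = 738.17 mGal
Free-air anomaly = 977968.74 − 978403.69 + (738.17) = 303.22 mGal
Bouguer slab correction = 0.04193 × 2.46 × 2392.0 = 246.73 mGal
Simple Bouguer anomaly = 303.22 − (246.73) = 56.49 mGal
Complete Bouguer anomaly = 56.49 + 2.71 = 59.20 mGal

59.2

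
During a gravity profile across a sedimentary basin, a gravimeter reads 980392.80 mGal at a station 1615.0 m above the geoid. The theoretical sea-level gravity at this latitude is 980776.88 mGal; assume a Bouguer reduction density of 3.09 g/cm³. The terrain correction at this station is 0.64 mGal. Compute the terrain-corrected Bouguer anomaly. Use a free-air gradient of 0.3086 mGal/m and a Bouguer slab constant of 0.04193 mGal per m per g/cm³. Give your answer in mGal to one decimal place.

-94.3

Free-air correction = 0.3086 × 1615.0 = 498.39 mGal
Free-air anomaly = 980392.80 − 980776.88 + (498.39) = 114.31 mGal
Bouguer slab correction = 0.04193 × 3.09 × 1615.0 = 209.25 mGal
Simple Bouguer anomaly = 114.31 − (209.25) = -94.94 mGal
Complete Bouguer anomaly = -94.94 + 0.64 = -94.30 mGal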